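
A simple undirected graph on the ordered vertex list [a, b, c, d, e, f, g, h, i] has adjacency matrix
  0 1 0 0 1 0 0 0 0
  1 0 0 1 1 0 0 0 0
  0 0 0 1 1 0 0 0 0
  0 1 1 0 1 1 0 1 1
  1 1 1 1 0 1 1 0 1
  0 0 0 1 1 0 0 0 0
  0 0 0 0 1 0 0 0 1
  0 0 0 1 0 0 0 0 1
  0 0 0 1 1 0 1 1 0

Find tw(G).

2

A width-2 tree decomposition is:
Bags: B1 = {e, g, i}  B2 = {d, e, i}  B3 = {b, d, e}  B4 = {c, d, e}  B5 = {d, e, f}  B6 = {d, h, i}  B7 = {a, b, e}
Tree: B1–B2, B2–B3, B3–B4, B4–B5, B2–B6, B3–B7
The largest bag has 3 vertices, giving width 2; this decomposition certifies tw(G) ≤ 2. For the lower bound, the 3 vertices {c, d, e} are pairwise adjacent, and any tree decomposition puts a clique entirely inside one bag — forcing width ≥ 2. The upper and lower bounds meet at 2, so that is the treewidth.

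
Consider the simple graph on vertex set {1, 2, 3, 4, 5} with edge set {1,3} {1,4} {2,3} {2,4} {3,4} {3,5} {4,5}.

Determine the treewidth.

2

A width-2 tree decomposition is:
Bags: B1 = {3, 4, 5}  B2 = {1, 3, 4}  B3 = {2, 3, 4}
Tree: B1–B2, B2–B3
Every bag has size at most 3, so the width is 3 − 1 = 2 and tw(G) ≤ 2. For the lower bound, the 3 vertices {1, 3, 4} are pairwise adjacent, and any tree decomposition puts a clique entirely inside one bag — forcing width ≥ 2. The upper and lower bounds meet at 2, so that is the treewidth.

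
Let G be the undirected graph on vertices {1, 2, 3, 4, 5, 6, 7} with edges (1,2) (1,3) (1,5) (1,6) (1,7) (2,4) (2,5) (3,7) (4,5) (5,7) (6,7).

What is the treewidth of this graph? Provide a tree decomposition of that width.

Treewidth 2.
One such decomposition:
Bags: B1 = {1, 2, 5}  B2 = {1, 5, 7}  B3 = {1, 6, 7}  B4 = {1, 3, 7}  B5 = {2, 4, 5}
Tree: B1–B2, B2–B3, B3–B4, B1–B5

Every bag has size at most 3, so the width is 3 − 1 = 2 and tw(G) ≤ 2. Conversely, {1, 2, 5} is a clique of size 3, and the vertices of any clique must share a bag in every tree decomposition; so some bag has ≥ 3 vertices and tw(G) ≥ 2. The upper and lower bounds meet at 2, so that is the treewidth.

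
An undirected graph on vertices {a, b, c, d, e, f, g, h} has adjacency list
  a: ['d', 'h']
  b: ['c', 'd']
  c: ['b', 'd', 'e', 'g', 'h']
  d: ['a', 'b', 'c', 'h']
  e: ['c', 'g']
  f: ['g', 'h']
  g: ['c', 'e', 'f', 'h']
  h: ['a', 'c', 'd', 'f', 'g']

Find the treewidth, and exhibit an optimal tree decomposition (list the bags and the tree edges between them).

Treewidth 2.
One such decomposition:
Bags: B1 = {c, g, h}  B2 = {c, d, h}  B3 = {c, e, g}  B4 = {f, g, h}  B5 = {a, d, h}  B6 = {b, c, d}
Tree: B1–B2, B1–B3, B1–B4, B2–B5, B2–B6

Each bag holds 3 vertices, so the decomposition has width 2, which upper-bounds the treewidth. On the other hand G contains the 3-clique {c, e, g}. A clique must lie in a single bag of any decomposition, so no decomposition can have width below 2. The upper and lower bounds meet at 2, so that is the treewidth.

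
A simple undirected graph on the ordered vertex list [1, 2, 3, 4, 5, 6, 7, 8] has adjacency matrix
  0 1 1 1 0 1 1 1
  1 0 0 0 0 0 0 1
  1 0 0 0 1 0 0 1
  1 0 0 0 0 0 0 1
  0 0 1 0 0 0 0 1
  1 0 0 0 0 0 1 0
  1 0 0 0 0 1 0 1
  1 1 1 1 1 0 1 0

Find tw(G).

2

A width-2 tree decomposition is:
Bags: B1 = {3, 5, 8}  B2 = {1, 3, 8}  B3 = {1, 7, 8}  B4 = {1, 4, 8}  B5 = {1, 6, 7}  B6 = {1, 2, 8}
Tree: B1–B2, B2–B3, B3–B4, B3–B5, B3–B6
The largest bag has 3 vertices, giving width 2; this decomposition certifies tw(G) ≤ 2. Conversely, {1, 2, 8} is a clique of size 3, and the vertices of any clique must share a bag in every tree decomposition; so some bag has ≥ 3 vertices and tw(G) ≥ 2. Hence tw(G) = 2 exactly.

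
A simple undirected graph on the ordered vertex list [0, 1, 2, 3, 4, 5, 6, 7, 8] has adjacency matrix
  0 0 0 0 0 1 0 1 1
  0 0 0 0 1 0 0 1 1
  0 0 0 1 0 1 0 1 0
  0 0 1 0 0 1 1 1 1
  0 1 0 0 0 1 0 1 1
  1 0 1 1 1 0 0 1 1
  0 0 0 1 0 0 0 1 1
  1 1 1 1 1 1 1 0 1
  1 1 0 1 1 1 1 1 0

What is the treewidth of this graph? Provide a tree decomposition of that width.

Each bag holds 4 vertices, so the decomposition has width 3, which upper-bounds the treewidth. For the lower bound, the 4 vertices {1, 4, 7, 8} are pairwise adjacent, and any tree decomposition puts a clique entirely inside one bag — forcing width ≥ 3. Combining the bounds, tw(G) = 3.

Treewidth 3.
One optimal decomposition is:
Bags: B1 = {0, 5, 7, 8}  B2 = {4, 5, 7, 8}  B3 = {3, 5, 7, 8}  B4 = {2, 3, 5, 7}  B5 = {1, 4, 7, 8}  B6 = {3, 6, 7, 8}
Tree: B1–B2, B1–B3, B3–B4, B2–B5, B3–B6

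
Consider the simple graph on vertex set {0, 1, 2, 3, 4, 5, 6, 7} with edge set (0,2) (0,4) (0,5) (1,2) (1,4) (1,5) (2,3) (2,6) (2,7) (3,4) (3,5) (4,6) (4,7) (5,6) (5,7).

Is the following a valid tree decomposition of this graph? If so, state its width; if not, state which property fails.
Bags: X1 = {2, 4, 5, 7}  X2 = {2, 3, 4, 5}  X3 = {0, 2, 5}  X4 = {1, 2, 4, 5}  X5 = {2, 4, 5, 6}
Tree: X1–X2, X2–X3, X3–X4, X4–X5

No — edge (4,0) lies in no bag.

A tree decomposition must satisfy three properties: every vertex lies in some bag; for every edge, both endpoints lie together in some bag; and for every vertex, the bags containing it form a connected subtree. Here edge (4,0) lies in no bag, so the decomposition is invalid.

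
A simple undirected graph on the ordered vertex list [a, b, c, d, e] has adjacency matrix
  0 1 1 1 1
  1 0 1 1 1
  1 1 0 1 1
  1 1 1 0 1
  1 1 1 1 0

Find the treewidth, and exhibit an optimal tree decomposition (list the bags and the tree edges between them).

Treewidth 4.
One optimal decomposition is:
Bags: B1 = {a, b, c, d, e}
Tree: (single bag)

A single bag containing all 5 vertices is trivially a valid decomposition of width 4. On the other hand G contains the 5-clique {a, b, c, d, e}. A clique must lie in a single bag of any decomposition, so no decomposition can have width below 4. Combining the bounds, tw(G) = 4.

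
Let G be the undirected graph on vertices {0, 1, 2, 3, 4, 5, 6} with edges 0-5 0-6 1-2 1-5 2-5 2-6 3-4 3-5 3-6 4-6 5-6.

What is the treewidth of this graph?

2

A width-2 tree decomposition is:
Bags: B1 = {3, 4, 6}  B2 = {3, 5, 6}  B3 = {0, 5, 6}  B4 = {2, 5, 6}  B5 = {1, 2, 5}
Tree: B1–B2, B2–B3, B3–B4, B4–B5
Every bag has size at most 3, so the width is 3 − 1 = 2 and tw(G) ≤ 2. On the other hand G contains the 3-clique {3, 4, 6}. A clique must lie in a single bag of any decomposition, so no decomposition can have width below 2. Hence tw(G) = 2 exactly.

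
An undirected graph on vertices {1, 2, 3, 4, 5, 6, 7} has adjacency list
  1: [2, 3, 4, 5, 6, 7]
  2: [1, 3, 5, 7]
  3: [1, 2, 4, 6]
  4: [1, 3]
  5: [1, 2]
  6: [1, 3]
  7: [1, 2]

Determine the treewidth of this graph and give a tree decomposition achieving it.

Treewidth 2.
One optimal decomposition is:
Bags: B1 = {1, 2, 3}  B2 = {1, 2, 5}  B3 = {1, 2, 7}  B4 = {1, 3, 6}  B5 = {1, 3, 4}
Tree: B1–B2, B1–B3, B1–B4, B4–B5

The largest bag has 3 vertices, giving width 2; this decomposition certifies tw(G) ≤ 2. For the lower bound, the 3 vertices {1, 2, 3} are pairwise adjacent, and any tree decomposition puts a clique entirely inside one bag — forcing width ≥ 2. Therefore the treewidth is 2.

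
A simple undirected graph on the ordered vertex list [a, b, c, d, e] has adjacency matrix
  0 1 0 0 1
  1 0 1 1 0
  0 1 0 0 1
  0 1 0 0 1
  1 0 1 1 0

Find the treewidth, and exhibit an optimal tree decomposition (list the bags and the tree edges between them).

Each bag holds 3 vertices, so the decomposition has width 2, which upper-bounds the treewidth. For the lower bound, G contains the cycle a–e–d–b–a, so G is not a forest; only forests have treewidth ≤ 1, hence tw(G) ≥ 2. Hence tw(G) = 2 exactly.

Treewidth 2.
One such decomposition:
Bags: B1 = {a, b, e}  B2 = {b, d, e}  B3 = {b, c, e}
Tree: B1–B2, B2–B3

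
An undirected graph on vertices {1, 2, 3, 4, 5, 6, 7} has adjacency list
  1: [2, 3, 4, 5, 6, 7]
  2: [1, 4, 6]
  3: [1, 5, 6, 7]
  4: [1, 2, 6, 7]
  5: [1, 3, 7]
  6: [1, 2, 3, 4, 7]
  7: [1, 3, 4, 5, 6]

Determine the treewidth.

3

A width-3 tree decomposition is:
Bags: B1 = {1, 3, 6, 7}  B2 = {1, 3, 5, 7}  B3 = {1, 4, 6, 7}  B4 = {1, 2, 4, 6}
Tree: B1–B2, B1–B3, B3–B4
Every bag has size at most 4, so the width is 4 − 1 = 3 and tw(G) ≤ 3. Conversely, {1, 3, 5, 7} is a clique of size 4, and the vertices of any clique must share a bag in every tree decomposition; so some bag has ≥ 4 vertices and tw(G) ≥ 3. The upper and lower bounds meet at 3, so that is the treewidth.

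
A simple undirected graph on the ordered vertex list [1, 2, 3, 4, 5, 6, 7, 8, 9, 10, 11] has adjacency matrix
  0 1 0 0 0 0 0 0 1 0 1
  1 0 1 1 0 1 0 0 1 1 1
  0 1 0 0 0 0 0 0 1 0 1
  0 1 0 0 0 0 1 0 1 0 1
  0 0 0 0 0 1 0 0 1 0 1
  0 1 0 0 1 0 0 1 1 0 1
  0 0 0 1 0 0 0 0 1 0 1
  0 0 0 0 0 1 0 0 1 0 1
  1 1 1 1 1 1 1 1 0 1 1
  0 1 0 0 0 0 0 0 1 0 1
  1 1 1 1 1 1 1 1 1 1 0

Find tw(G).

A width-3 tree decomposition is:
Bags: B1 = {5, 6, 9, 11}  B2 = {2, 6, 9, 11}  B3 = {2, 4, 9, 11}  B4 = {6, 8, 9, 11}  B5 = {4, 7, 9, 11}  B6 = {2, 9, 10, 11}  B7 = {1, 2, 9, 11}  B8 = {2, 3, 9, 11}
Tree: B1–B2, B2–B3, B2–B4, B3–B5, B2–B6, B6–B7, B7–B8
The largest bag has 4 vertices, giving width 3; this decomposition certifies tw(G) ≤ 3. On the other hand G contains the 4-clique {6, 8, 9, 11}. A clique must lie in a single bag of any decomposition, so no decomposition can have width below 3. Therefore the treewidth is 3.

3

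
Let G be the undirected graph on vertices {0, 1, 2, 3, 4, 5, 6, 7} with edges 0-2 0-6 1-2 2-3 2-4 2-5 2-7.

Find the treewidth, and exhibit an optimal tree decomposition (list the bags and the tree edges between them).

Every bag has size at most 2, so the width is 2 − 1 = 1 and tw(G) ≤ 1. Any graph with an edge has treewidth ≥ 1, and G has the edge 5–2. The upper and lower bounds meet at 1, so that is the treewidth.

Treewidth 1.
Bags: B1 = {2, 5}  B2 = {1, 2}  B3 = {2, 7}  B4 = {2, 4}  B5 = {0, 2}  B6 = {0, 6}  B7 = {2, 3}
Tree: B1–B2, B2–B3, B1–B4, B2–B5, B5–B6, B2–B7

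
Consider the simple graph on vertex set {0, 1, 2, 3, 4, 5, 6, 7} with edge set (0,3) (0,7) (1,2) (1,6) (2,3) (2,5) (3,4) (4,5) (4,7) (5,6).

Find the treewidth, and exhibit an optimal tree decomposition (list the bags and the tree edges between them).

The largest bag has 3 vertices, giving width 2; this decomposition certifies tw(G) ≤ 2. Since 0–7–4–3–0 is a cycle in G, G is not acyclic. Forests are exactly the graphs of treewidth ≤ 1, so tw(G) ≥ 2. Therefore the treewidth is 2.

Treewidth 2.
One such decomposition:
Bags: B1 = {0, 3, 7}  B2 = {3, 4, 7}  B3 = {2, 3, 4}  B4 = {2, 4, 5}  B5 = {1, 2, 5}  B6 = {1, 5, 6}
Tree: B1–B2, B2–B3, B3–B4, B4–B5, B5–B6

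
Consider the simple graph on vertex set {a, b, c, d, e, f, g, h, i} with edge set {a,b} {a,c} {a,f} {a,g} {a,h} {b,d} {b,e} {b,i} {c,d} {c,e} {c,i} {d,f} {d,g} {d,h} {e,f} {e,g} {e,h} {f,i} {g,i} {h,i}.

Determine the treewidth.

4

A width-4 tree decomposition is:
Bags: B1 = {a, d, e, g, i}  B2 = {a, d, e, f, i}  B3 = {a, b, d, e, i}  B4 = {a, d, e, h, i}  B5 = {a, c, d, e, i}
Tree: B1–B2, B2–B3, B3–B4, B4–B5
Every bag has size at most 5, so the width is 5 − 1 = 4 and tw(G) ≤ 4. For the lower bound: the 5 vertex sets {a,g}, {e,f}, {b,d}, {i}, {h} are disjoint, each induces a connected subgraph, and every pair is joined by at least one edge of G. Contracting each set to a single vertex therefore yields K_{5} as a minor, and since treewidth is minor-monotone, tw(G) ≥ tw(K_{5}) = 4. Combining the bounds, tw(G) = 4.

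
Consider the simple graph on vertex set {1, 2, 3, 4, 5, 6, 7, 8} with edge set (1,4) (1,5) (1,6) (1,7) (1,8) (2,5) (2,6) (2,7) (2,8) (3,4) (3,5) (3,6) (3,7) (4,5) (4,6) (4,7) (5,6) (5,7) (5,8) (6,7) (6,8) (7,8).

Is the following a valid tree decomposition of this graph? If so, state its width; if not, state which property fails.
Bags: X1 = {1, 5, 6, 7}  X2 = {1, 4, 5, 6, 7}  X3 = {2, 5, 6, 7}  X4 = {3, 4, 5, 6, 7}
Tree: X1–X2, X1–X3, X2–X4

No — vertex 8 appears in no bag.

A tree decomposition must satisfy three properties: every vertex lies in some bag; for every edge, both endpoints lie together in some bag; and for every vertex, the bags containing it form a connected subtree. Here vertex 8 appears in no bag, so the decomposition is invalid.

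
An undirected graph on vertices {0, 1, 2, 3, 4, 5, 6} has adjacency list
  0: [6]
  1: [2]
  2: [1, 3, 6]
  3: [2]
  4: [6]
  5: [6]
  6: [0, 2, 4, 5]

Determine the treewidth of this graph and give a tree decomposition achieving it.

Treewidth 1.
One such decomposition:
Bags: B1 = {2, 6}  B2 = {0, 6}  B3 = {4, 6}  B4 = {2, 3}  B5 = {1, 2}  B6 = {5, 6}
Tree: B1–B2, B2–B3, B1–B4, B1–B5, B2–B6

Every bag has size at most 2, so the width is 2 − 1 = 1 and tw(G) ≤ 1. Any graph with an edge has treewidth ≥ 1, and G has the edge 6–2. Hence tw(G) = 1 exactly.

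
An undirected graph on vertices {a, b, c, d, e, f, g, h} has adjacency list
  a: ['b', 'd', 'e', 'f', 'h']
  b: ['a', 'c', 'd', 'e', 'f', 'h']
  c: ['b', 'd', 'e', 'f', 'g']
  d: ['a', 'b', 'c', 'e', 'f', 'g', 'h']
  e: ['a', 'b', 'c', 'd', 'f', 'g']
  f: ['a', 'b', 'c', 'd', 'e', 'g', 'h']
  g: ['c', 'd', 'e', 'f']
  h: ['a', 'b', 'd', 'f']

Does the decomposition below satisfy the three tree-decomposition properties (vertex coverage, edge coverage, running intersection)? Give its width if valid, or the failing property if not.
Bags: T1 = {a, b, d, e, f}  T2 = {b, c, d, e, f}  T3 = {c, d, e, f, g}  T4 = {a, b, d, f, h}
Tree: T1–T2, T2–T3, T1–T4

Every vertex of G appears in some bag (union = {a, b, c, d, e, f, g, h}); every edge is covered by a bag; and for each vertex v the set of bags containing v is connected in the bag tree. The decomposition is therefore valid. The largest bag has 5 vertices, so the width is 4.

Yes; width 4.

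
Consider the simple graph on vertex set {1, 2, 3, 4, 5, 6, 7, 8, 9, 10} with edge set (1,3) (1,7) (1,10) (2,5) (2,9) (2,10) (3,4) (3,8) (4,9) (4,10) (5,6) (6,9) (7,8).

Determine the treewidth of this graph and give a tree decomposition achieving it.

Every bag has size at most 3, so the width is 3 − 1 = 2 and tw(G) ≤ 2. Since 8–7–1–3–8 is a cycle in G, G is not acyclic. Forests are exactly the graphs of treewidth ≤ 1, so tw(G) ≥ 2. Hence tw(G) = 2 exactly.

Treewidth 2.
One such decomposition:
Bags: B1 = {3, 7, 8}  B2 = {1, 3, 7}  B3 = {1, 3, 4}  B4 = {1, 4, 10}  B5 = {4, 9, 10}  B6 = {2, 9, 10}  B7 = {2, 6, 9}  B8 = {2, 5, 6}
Tree: B1–B2, B2–B3, B3–B4, B4–B5, B5–B6, B6–B7, B7–B8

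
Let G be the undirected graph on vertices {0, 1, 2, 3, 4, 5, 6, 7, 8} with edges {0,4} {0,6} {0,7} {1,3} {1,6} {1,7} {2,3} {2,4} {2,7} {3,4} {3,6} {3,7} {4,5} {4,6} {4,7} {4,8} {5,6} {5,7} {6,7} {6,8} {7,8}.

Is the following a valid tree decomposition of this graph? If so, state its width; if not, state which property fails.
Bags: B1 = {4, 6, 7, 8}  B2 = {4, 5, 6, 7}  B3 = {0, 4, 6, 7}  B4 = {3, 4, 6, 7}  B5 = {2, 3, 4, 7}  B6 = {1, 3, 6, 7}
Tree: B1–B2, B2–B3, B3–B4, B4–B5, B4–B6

Yes; width 3.

Every vertex of G appears in some bag (union = {0, 1, 2, 3, 4, 5, 6, 7, 8}); every edge is covered by a bag; and for each vertex v the set of bags containing v is connected in the bag tree. The decomposition is therefore valid. The largest bag has 4 vertices, so the width is 3.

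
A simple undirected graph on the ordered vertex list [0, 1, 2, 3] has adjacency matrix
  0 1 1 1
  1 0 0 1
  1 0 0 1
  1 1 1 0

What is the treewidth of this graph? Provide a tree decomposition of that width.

Treewidth 2.
Bags: B1 = {0, 2, 3}  B2 = {0, 1, 3}
Tree: B1–B2

Every bag has size at most 3, so the width is 3 − 1 = 2 and tw(G) ≤ 2. For the lower bound, the 3 vertices {0, 1, 3} are pairwise adjacent, and any tree decomposition puts a clique entirely inside one bag — forcing width ≥ 2. Therefore the treewidth is 2.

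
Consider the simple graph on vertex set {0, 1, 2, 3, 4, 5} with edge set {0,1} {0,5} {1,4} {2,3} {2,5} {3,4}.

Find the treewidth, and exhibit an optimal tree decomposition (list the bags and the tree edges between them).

Treewidth 2.
One optimal decomposition is:
Bags: B1 = {1, 3, 4}  B2 = {0, 1, 3}  B3 = {0, 3, 5}  B4 = {2, 3, 5}
Tree: B1–B2, B2–B3, B3–B4

Every bag has size at most 3, so the width is 3 − 1 = 2 and tw(G) ≤ 2. The edges 3–4–1–0–5–2–3 form a cycle, so G is not a tree and its treewidth is at least 2. Hence tw(G) = 2 exactly.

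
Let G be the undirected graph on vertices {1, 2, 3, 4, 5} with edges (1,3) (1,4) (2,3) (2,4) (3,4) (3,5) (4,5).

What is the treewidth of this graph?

A width-2 tree decomposition is:
Bags: B1 = {2, 3, 4}  B2 = {1, 3, 4}  B3 = {3, 4, 5}
Tree: B1–B2, B2–B3
Every bag has size at most 3, so the width is 3 − 1 = 2 and tw(G) ≤ 2. For the lower bound, the 3 vertices {1, 3, 4} are pairwise adjacent, and any tree decomposition puts a clique entirely inside one bag — forcing width ≥ 2. Combining the bounds, tw(G) = 2.

2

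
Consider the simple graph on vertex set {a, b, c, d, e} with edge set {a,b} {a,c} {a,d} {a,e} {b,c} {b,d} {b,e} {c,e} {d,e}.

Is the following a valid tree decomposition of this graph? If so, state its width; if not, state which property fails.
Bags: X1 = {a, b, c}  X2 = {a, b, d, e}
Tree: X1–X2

A tree decomposition must satisfy three properties: every vertex lies in some bag; for every edge, both endpoints lie together in some bag; and for every vertex, the bags containing it form a connected subtree. Here edge (e,c) lies in no bag, so the decomposition is invalid.

No — edge (e,c) lies in no bag.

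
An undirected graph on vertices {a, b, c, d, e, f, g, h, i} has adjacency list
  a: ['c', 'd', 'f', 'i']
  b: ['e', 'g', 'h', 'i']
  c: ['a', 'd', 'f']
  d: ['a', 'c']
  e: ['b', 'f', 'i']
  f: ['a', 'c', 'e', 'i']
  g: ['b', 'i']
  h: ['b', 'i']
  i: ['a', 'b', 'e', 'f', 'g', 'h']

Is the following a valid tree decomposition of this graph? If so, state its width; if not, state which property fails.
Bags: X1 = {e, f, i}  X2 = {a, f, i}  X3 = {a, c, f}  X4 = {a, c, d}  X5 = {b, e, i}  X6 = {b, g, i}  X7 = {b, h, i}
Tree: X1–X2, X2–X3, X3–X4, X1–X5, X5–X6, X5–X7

Yes; width 2.

Vertex coverage: the bags together contain {a, b, c, d, e, f, g, h, i}, the full vertex set. Edge coverage: each edge of G has both endpoints in at least one bag. Running intersection: for every vertex, the bags containing it form a connected subtree. All three properties hold, so this is a valid tree decomposition of width max|bag| − 1 = 2, and hence tw(G) ≤ 2.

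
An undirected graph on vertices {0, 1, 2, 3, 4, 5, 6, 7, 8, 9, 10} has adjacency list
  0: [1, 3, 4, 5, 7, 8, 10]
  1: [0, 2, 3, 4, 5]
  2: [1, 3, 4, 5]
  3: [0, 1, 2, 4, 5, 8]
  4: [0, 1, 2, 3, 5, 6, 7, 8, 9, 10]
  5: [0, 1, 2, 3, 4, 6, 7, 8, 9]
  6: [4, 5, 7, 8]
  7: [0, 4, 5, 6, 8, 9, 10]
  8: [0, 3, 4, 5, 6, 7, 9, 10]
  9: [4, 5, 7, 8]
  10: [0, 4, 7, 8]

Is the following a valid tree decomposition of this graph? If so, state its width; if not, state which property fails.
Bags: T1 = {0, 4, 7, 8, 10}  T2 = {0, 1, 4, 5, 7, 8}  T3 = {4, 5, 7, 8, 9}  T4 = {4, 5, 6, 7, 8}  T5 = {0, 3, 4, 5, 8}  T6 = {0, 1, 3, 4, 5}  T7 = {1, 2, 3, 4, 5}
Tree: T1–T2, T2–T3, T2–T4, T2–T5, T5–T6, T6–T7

No — bags containing vertex 1 are not connected in the tree.

A tree decomposition must satisfy three properties: every vertex lies in some bag; for every edge, both endpoints lie together in some bag; and for every vertex, the bags containing it form a connected subtree. Here bags containing vertex 1 are not connected in the tree, so the decomposition is invalid.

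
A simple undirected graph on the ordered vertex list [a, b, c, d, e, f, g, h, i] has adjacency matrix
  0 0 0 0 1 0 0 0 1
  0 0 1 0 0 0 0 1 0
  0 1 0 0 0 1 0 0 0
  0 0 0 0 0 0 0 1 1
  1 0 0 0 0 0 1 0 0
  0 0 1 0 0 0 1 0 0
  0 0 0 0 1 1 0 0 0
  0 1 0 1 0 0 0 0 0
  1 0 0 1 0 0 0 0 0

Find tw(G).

2

A width-2 tree decomposition is:
Bags: B1 = {a, e, g}  B2 = {a, g, i}  B3 = {d, g, i}  B4 = {d, g, h}  B5 = {b, g, h}  B6 = {b, c, g}  B7 = {c, f, g}
Tree: B1–B2, B2–B3, B3–B4, B4–B5, B5–B6, B6–B7
Every bag has size at most 3, so the width is 3 − 1 = 2 and tw(G) ≤ 2. For the lower bound, G contains the cycle g–e–a–i–d–h–b–c–f–g, so G is not a forest; only forests have treewidth ≤ 1, hence tw(G) ≥ 2. The upper and lower bounds meet at 2, so that is the treewidth.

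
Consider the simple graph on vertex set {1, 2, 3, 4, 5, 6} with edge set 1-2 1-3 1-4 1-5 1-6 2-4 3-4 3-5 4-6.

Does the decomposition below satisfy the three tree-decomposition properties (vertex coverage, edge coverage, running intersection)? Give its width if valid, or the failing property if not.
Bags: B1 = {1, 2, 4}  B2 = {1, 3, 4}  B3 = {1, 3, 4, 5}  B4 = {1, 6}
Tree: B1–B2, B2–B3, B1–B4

No — edge (4,6) lies in no bag.

A tree decomposition must satisfy three properties: every vertex lies in some bag; for every edge, both endpoints lie together in some bag; and for every vertex, the bags containing it form a connected subtree. Here edge (4,6) lies in no bag, so the decomposition is invalid.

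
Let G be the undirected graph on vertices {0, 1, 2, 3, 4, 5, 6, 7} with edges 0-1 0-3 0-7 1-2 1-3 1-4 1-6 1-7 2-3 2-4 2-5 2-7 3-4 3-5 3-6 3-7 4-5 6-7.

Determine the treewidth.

A width-3 tree decomposition is:
Bags: B1 = {1, 2, 3, 7}  B2 = {0, 1, 3, 7}  B3 = {1, 2, 3, 4}  B4 = {1, 3, 6, 7}  B5 = {2, 3, 4, 5}
Tree: B1–B2, B1–B3, B1–B4, B3–B5
Each bag holds 4 vertices, so the decomposition has width 3, which upper-bounds the treewidth. Conversely, {1, 2, 3, 4} is a clique of size 4, and the vertices of any clique must share a bag in every tree decomposition; so some bag has ≥ 4 vertices and tw(G) ≥ 3. The upper and lower bounds meet at 3, so that is the treewidth.

3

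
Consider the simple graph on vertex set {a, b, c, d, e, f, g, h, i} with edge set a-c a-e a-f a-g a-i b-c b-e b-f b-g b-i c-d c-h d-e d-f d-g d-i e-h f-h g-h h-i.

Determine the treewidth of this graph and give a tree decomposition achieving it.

Treewidth 4.
Bags: B1 = {a, b, d, f, h}  B2 = {a, b, d, e, h}  B3 = {a, b, d, g, h}  B4 = {a, b, c, d, h}  B5 = {a, b, d, h, i}
Tree: B1–B2, B2–B3, B3–B4, B4–B5

Every bag has size at most 5, so the width is 5 − 1 = 4 and tw(G) ≤ 4. For the lower bound: the 5 vertex sets {f,h}, {d,e}, {b,g}, {a}, {c} are disjoint, each induces a connected subgraph, and every pair is joined by at least one edge of G. Contracting each set to a single vertex therefore yields K_{5} as a minor, and since treewidth is minor-monotone, tw(G) ≥ tw(K_{5}) = 4. Hence tw(G) = 4 exactly.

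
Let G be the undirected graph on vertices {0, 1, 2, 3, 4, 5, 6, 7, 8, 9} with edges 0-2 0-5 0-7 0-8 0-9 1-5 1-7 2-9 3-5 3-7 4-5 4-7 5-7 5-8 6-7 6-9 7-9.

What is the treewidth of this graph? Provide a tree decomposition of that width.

The largest bag has 3 vertices, giving width 2; this decomposition certifies tw(G) ≤ 2. Conversely, {0, 5, 8} is a clique of size 3, and the vertices of any clique must share a bag in every tree decomposition; so some bag has ≥ 3 vertices and tw(G) ≥ 2. Hence tw(G) = 2 exactly.

Treewidth 2.
One optimal decomposition is:
Bags: B1 = {0, 5, 7}  B2 = {0, 7, 9}  B3 = {0, 5, 8}  B4 = {0, 2, 9}  B5 = {6, 7, 9}  B6 = {3, 5, 7}  B7 = {1, 5, 7}  B8 = {4, 5, 7}
Tree: B1–B2, B1–B3, B2–B4, B2–B5, B1–B6, B1–B7, B6–B8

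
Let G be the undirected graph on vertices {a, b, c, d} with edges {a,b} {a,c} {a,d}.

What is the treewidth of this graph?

A width-1 tree decomposition is:
Bags: B1 = {a, b}  B2 = {a, c}  B3 = {a, d}
Tree: B1–B2, B2–B3
The largest bag has 2 vertices, giving width 1; this decomposition certifies tw(G) ≤ 1. G has an edge, so its treewidth is at least 1. The upper and lower bounds meet at 1, so that is the treewidth.

1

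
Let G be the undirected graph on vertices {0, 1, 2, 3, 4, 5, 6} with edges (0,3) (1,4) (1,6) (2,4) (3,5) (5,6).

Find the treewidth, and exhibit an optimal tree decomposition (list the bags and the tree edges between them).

Every bag has size at most 2, so the width is 2 − 1 = 1 and tw(G) ≤ 1. G has an edge, so its treewidth is at least 1. Combining the bounds, tw(G) = 1.

Treewidth 1.
One such decomposition:
Bags: B1 = {2, 4}  B2 = {1, 4}  B3 = {1, 6}  B4 = {5, 6}  B5 = {3, 5}  B6 = {0, 3}
Tree: B1–B2, B2–B3, B3–B4, B4–B5, B5–B6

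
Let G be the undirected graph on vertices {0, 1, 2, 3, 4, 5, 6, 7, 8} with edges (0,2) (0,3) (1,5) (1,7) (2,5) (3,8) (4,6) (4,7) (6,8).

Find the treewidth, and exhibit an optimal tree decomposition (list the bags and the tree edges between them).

Treewidth 2.
Bags: B1 = {3, 6, 8}  B2 = {3, 4, 6}  B3 = {3, 4, 7}  B4 = {1, 3, 7}  B5 = {1, 3, 5}  B6 = {2, 3, 5}  B7 = {0, 2, 3}
Tree: B1–B2, B2–B3, B3–B4, B4–B5, B5–B6, B6–B7

Every bag has size at most 3, so the width is 3 − 1 = 2 and tw(G) ≤ 2. For the lower bound, G contains the cycle 3–8–6–4–7–1–5–2–0–3, so G is not a forest; only forests have treewidth ≤ 1, hence tw(G) ≥ 2. Hence tw(G) = 2 exactly.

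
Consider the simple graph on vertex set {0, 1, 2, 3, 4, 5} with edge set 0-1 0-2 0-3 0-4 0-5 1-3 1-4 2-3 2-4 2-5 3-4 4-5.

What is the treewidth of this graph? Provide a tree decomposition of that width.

Each bag holds 4 vertices, so the decomposition has width 3, which upper-bounds the treewidth. On the other hand G contains the 4-clique {0, 1, 3, 4}. A clique must lie in a single bag of any decomposition, so no decomposition can have width below 3. Therefore the treewidth is 3.

Treewidth 3.
One optimal decomposition is:
Bags: B1 = {0, 1, 3, 4}  B2 = {0, 2, 3, 4}  B3 = {0, 2, 4, 5}
Tree: B1–B2, B2–B3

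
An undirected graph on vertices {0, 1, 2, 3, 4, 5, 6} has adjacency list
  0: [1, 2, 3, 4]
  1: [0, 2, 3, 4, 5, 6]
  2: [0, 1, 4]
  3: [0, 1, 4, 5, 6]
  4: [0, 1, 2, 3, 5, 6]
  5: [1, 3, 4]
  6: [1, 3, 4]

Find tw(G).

A width-3 tree decomposition is:
Bags: B1 = {0, 1, 3, 4}  B2 = {1, 3, 4, 6}  B3 = {1, 3, 4, 5}  B4 = {0, 1, 2, 4}
Tree: B1–B2, B1–B3, B1–B4
The largest bag has 4 vertices, giving width 3; this decomposition certifies tw(G) ≤ 3. For the lower bound, the 4 vertices {0, 1, 2, 4} are pairwise adjacent, and any tree decomposition puts a clique entirely inside one bag — forcing width ≥ 3. Therefore the treewidth is 3.

3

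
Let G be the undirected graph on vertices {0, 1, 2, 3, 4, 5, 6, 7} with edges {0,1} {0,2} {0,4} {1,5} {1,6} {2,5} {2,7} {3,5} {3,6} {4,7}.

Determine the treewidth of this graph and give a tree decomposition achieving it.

The largest bag has 3 vertices, giving width 2; this decomposition certifies tw(G) ≤ 2. Since 4–7–2–0–4 is a cycle in G, G is not acyclic. Forests are exactly the graphs of treewidth ≤ 1, so tw(G) ≥ 2. The upper and lower bounds meet at 2, so that is the treewidth.

Treewidth 2.
Bags: B1 = {0, 4, 7}  B2 = {0, 2, 7}  B3 = {0, 1, 2}  B4 = {1, 2, 5}  B5 = {1, 5, 6}  B6 = {3, 5, 6}
Tree: B1–B2, B2–B3, B3–B4, B4–B5, B5–B6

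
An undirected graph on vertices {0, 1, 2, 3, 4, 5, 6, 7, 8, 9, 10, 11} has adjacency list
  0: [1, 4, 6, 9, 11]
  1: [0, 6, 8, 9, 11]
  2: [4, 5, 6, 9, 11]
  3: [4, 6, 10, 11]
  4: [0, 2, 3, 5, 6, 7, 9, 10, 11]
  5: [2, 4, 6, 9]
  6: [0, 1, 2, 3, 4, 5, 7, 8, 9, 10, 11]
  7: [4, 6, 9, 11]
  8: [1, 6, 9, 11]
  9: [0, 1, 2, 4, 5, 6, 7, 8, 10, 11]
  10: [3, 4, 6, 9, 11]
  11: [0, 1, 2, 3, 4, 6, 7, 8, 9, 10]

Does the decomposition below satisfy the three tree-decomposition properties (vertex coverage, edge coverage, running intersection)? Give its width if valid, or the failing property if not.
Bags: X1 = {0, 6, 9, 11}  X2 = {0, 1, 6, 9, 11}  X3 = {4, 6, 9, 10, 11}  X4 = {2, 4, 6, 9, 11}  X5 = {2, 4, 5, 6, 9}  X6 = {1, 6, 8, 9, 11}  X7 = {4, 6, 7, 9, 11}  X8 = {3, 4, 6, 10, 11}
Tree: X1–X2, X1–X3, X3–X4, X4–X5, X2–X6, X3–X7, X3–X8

A tree decomposition must satisfy three properties: every vertex lies in some bag; for every edge, both endpoints lie together in some bag; and for every vertex, the bags containing it form a connected subtree. Here edge (4,0) lies in no bag, so the decomposition is invalid.

No — edge (4,0) lies in no bag.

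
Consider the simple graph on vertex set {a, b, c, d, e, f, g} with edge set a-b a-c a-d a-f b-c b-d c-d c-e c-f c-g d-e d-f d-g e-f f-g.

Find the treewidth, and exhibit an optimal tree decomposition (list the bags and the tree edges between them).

Treewidth 3.
One optimal decomposition is:
Bags: B1 = {a, c, d, f}  B2 = {a, b, c, d}  B3 = {c, d, f, g}  B4 = {c, d, e, f}
Tree: B1–B2, B1–B3, B1–B4

The largest bag has 4 vertices, giving width 3; this decomposition certifies tw(G) ≤ 3. For the lower bound, the 4 vertices {c, d, f, g} are pairwise adjacent, and any tree decomposition puts a clique entirely inside one bag — forcing width ≥ 3. Therefore the treewidth is 3.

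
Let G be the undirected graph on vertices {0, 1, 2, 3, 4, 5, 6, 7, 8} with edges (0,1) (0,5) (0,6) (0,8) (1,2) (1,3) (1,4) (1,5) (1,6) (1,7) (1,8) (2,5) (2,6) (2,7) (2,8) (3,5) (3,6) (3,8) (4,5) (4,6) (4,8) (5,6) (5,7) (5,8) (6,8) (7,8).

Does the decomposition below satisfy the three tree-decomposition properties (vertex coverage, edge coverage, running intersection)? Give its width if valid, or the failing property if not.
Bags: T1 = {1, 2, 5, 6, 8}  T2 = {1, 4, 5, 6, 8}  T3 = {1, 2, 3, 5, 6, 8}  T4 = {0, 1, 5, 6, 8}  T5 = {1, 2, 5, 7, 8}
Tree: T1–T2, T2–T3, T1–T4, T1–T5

No — bags containing vertex 2 are not connected in the tree.

A tree decomposition must satisfy three properties: every vertex lies in some bag; for every edge, both endpoints lie together in some bag; and for every vertex, the bags containing it form a connected subtree. Here bags containing vertex 2 are not connected in the tree, so the decomposition is invalid.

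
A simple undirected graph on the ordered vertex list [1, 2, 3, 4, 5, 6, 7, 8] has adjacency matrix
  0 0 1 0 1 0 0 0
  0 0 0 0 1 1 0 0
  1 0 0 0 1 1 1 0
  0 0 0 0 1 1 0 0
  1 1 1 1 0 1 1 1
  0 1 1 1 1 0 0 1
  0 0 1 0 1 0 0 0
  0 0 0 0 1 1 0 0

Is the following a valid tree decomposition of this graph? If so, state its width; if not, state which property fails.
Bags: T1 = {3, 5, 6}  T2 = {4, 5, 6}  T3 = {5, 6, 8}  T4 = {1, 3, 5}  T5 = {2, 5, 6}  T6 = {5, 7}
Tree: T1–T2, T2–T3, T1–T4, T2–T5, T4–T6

A tree decomposition must satisfy three properties: every vertex lies in some bag; for every edge, both endpoints lie together in some bag; and for every vertex, the bags containing it form a connected subtree. Here edge (3,7) lies in no bag, so the decomposition is invalid.

No — edge (3,7) lies in no bag.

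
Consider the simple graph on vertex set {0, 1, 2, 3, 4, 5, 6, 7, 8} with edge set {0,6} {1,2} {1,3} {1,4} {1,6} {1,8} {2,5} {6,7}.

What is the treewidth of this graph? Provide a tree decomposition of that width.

Each bag holds 2 vertices, so the decomposition has width 1, which upper-bounds the treewidth. G has an edge, so its treewidth is at least 1. The upper and lower bounds meet at 1, so that is the treewidth.

Treewidth 1.
Bags: B1 = {1, 4}  B2 = {1, 2}  B3 = {1, 6}  B4 = {2, 5}  B5 = {1, 3}  B6 = {0, 6}  B7 = {6, 7}  B8 = {1, 8}
Tree: B1–B2, B2–B3, B2–B4, B3–B5, B3–B6, B3–B7, B2–B8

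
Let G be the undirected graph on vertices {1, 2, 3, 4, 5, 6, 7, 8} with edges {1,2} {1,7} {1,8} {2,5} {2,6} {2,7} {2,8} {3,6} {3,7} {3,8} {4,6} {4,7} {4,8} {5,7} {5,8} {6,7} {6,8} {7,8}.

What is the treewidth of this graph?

A width-3 tree decomposition is:
Bags: B1 = {1, 2, 7, 8}  B2 = {2, 5, 7, 8}  B3 = {2, 6, 7, 8}  B4 = {3, 6, 7, 8}  B5 = {4, 6, 7, 8}
Tree: B1–B2, B1–B3, B3–B4, B4–B5
Each bag holds 4 vertices, so the decomposition has width 3, which upper-bounds the treewidth. Conversely, {1, 2, 7, 8} is a clique of size 4, and the vertices of any clique must share a bag in every tree decomposition; so some bag has ≥ 4 vertices and tw(G) ≥ 3. Hence tw(G) = 3 exactly.

3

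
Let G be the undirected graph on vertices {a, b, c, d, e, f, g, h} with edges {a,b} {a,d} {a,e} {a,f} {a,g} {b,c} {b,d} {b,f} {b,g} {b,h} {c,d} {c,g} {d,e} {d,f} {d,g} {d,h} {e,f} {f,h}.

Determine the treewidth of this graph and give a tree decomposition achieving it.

The largest bag has 4 vertices, giving width 3; this decomposition certifies tw(G) ≤ 3. For the lower bound, the 4 vertices {a, d, e, f} are pairwise adjacent, and any tree decomposition puts a clique entirely inside one bag — forcing width ≥ 3. Hence tw(G) = 3 exactly.

Treewidth 3.
One such decomposition:
Bags: B1 = {a, b, d, f}  B2 = {a, d, e, f}  B3 = {a, b, d, g}  B4 = {b, c, d, g}  B5 = {b, d, f, h}
Tree: B1–B2, B1–B3, B3–B4, B1–B5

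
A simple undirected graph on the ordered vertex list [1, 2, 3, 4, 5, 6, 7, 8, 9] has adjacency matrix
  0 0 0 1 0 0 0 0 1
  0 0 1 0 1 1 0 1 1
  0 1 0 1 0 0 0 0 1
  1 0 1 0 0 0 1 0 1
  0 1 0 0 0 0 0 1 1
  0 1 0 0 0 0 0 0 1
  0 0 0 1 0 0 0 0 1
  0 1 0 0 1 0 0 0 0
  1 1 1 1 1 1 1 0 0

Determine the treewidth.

A width-2 tree decomposition is:
Bags: B1 = {2, 3, 9}  B2 = {2, 6, 9}  B3 = {3, 4, 9}  B4 = {2, 5, 9}  B5 = {1, 4, 9}  B6 = {4, 7, 9}  B7 = {2, 5, 8}
Tree: B1–B2, B1–B3, B1–B4, B3–B5, B3–B6, B4–B7
The largest bag has 3 vertices, giving width 2; this decomposition certifies tw(G) ≤ 2. For the lower bound, the 3 vertices {2, 5, 8} are pairwise adjacent, and any tree decomposition puts a clique entirely inside one bag — forcing width ≥ 2. Combining the bounds, tw(G) = 2.

2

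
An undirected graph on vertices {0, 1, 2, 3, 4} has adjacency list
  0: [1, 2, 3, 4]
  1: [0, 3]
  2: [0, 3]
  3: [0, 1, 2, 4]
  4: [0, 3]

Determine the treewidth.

2

A width-2 tree decomposition is:
Bags: B1 = {0, 3, 4}  B2 = {0, 2, 3}  B3 = {0, 1, 3}
Tree: B1–B2, B2–B3
Every bag has size at most 3, so the width is 3 − 1 = 2 and tw(G) ≤ 2. For the lower bound, the 3 vertices {0, 1, 3} are pairwise adjacent, and any tree decomposition puts a clique entirely inside one bag — forcing width ≥ 2. Therefore the treewidth is 2.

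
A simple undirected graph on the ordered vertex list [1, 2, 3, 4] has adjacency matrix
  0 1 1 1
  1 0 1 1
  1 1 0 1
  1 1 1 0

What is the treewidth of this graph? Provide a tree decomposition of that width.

A single bag containing all 4 vertices is trivially a valid decomposition of width 3. Conversely, {1, 2, 3, 4} is a clique of size 4, and the vertices of any clique must share a bag in every tree decomposition; so some bag has ≥ 4 vertices and tw(G) ≥ 3. Hence tw(G) = 3 exactly.

Treewidth 3.
One optimal decomposition is:
Bags: B1 = {1, 2, 3, 4}
Tree: (single bag)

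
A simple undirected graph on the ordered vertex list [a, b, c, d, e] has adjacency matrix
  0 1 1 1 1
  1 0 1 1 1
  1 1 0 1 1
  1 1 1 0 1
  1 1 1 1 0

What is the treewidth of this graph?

A width-4 tree decomposition is:
Bags: B1 = {a, b, c, d, e}
Tree: (single bag)
With just one bag of size 5, the width is 5 − 1 = 4, so tw(G) ≤ 4. For the lower bound, the 5 vertices {a, b, c, d, e} are pairwise adjacent, and any tree decomposition puts a clique entirely inside one bag — forcing width ≥ 4. Hence tw(G) = 4 exactly.

4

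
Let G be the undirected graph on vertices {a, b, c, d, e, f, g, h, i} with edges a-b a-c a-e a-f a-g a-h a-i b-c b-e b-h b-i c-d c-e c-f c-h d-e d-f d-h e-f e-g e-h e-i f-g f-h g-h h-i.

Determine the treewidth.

4

A width-4 tree decomposition is:
Bags: B1 = {a, b, c, e, h}  B2 = {a, c, e, f, h}  B3 = {a, e, f, g, h}  B4 = {a, b, e, h, i}  B5 = {c, d, e, f, h}
Tree: B1–B2, B2–B3, B1–B4, B2–B5
The largest bag has 5 vertices, giving width 4; this decomposition certifies tw(G) ≤ 4. Conversely, {c, d, e, f, h} is a clique of size 5, and the vertices of any clique must share a bag in every tree decomposition; so some bag has ≥ 5 vertices and tw(G) ≥ 4. Hence tw(G) = 4 exactly.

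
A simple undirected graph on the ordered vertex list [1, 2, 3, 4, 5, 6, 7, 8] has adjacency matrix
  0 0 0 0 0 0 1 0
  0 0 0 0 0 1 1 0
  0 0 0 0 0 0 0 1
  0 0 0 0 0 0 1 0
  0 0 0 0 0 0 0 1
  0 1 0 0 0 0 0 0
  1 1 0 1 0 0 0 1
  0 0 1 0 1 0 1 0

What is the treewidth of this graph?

A width-1 tree decomposition is:
Bags: B1 = {7, 8}  B2 = {5, 8}  B3 = {3, 8}  B4 = {2, 7}  B5 = {2, 6}  B6 = {4, 7}  B7 = {1, 7}
Tree: B1–B2, B1–B3, B1–B4, B4–B5, B1–B6, B4–B7
Every bag has size at most 2, so the width is 2 − 1 = 1 and tw(G) ≤ 1. Since G has at least one edge (e.g. 8–7), it is not an edgeless graph, so tw(G) ≥ 1. Hence tw(G) = 1 exactly.

1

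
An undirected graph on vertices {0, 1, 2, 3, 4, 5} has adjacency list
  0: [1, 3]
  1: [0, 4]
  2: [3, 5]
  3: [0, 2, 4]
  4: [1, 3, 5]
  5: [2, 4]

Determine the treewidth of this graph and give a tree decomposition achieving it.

Treewidth 2.
One optimal decomposition is:
Bags: B1 = {0, 1, 3}  B2 = {1, 3, 4}  B3 = {2, 3, 4}  B4 = {2, 4, 5}
Tree: B1–B2, B2–B3, B3–B4

Every bag has size at most 3, so the width is 3 − 1 = 2 and tw(G) ≤ 2. For the lower bound, G contains the cycle 0–1–4–3–0, so G is not a forest; only forests have treewidth ≤ 1, hence tw(G) ≥ 2. Combining the bounds, tw(G) = 2.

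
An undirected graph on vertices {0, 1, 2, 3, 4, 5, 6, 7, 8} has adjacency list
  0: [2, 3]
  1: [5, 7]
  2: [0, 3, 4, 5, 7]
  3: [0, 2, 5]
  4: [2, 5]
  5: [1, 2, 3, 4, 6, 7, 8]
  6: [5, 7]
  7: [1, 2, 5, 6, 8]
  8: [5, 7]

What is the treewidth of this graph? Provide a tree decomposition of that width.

Every bag has size at most 3, so the width is 3 − 1 = 2 and tw(G) ≤ 2. For the lower bound, the 3 vertices {0, 2, 3} are pairwise adjacent, and any tree decomposition puts a clique entirely inside one bag — forcing width ≥ 2. The upper and lower bounds meet at 2, so that is the treewidth.

Treewidth 2.
One optimal decomposition is:
Bags: B1 = {1, 5, 7}  B2 = {2, 5, 7}  B3 = {2, 4, 5}  B4 = {5, 6, 7}  B5 = {2, 3, 5}  B6 = {0, 2, 3}  B7 = {5, 7, 8}
Tree: B1–B2, B2–B3, B1–B4, B2–B5, B5–B6, B4–B7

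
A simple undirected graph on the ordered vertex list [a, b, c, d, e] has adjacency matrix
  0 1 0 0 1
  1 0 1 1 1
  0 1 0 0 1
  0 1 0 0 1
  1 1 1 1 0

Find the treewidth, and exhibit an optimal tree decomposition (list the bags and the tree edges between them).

Treewidth 2.
One optimal decomposition is:
Bags: B1 = {b, c, e}  B2 = {b, d, e}  B3 = {a, b, e}
Tree: B1–B2, B1–B3

Every bag has size at most 3, so the width is 3 − 1 = 2 and tw(G) ≤ 2. For the lower bound, the 3 vertices {b, d, e} are pairwise adjacent, and any tree decomposition puts a clique entirely inside one bag — forcing width ≥ 2. Combining the bounds, tw(G) = 2.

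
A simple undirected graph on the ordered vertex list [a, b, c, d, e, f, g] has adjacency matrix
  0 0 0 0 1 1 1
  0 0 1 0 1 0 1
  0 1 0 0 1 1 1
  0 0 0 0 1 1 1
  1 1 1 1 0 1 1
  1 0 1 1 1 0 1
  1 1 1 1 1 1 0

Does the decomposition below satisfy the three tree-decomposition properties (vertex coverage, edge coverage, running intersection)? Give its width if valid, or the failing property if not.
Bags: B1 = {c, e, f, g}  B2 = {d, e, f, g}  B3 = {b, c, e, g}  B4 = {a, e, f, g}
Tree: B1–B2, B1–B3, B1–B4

Yes; width 3.

Every vertex of G appears in some bag (union = {a, b, c, d, e, f, g}); every edge is covered by a bag; and for each vertex v the set of bags containing v is connected in the bag tree. The decomposition is therefore valid. The largest bag has 4 vertices, so the width is 3.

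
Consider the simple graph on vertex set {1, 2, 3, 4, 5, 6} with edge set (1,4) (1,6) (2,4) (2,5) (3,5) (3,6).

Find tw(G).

2

A width-2 tree decomposition is:
Bags: B1 = {1, 2, 4}  B2 = {1, 2, 6}  B3 = {2, 3, 6}  B4 = {2, 3, 5}
Tree: B1–B2, B2–B3, B3–B4
The largest bag has 3 vertices, giving width 2; this decomposition certifies tw(G) ≤ 2. The edges 2–4–1–6–3–5–2 form a cycle, so G is not a tree and its treewidth is at least 2. The upper and lower bounds meet at 2, so that is the treewidth.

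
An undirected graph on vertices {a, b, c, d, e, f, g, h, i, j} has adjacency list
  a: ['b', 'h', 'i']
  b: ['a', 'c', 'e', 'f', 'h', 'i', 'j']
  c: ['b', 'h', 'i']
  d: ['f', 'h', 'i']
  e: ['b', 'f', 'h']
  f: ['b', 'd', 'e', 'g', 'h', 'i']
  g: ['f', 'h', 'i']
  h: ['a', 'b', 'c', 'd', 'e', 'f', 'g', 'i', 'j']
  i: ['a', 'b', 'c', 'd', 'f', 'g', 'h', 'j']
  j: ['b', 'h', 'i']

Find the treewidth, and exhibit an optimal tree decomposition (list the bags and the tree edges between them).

The largest bag has 4 vertices, giving width 3; this decomposition certifies tw(G) ≤ 3. Conversely, {b, e, f, h} is a clique of size 4, and the vertices of any clique must share a bag in every tree decomposition; so some bag has ≥ 4 vertices and tw(G) ≥ 3. Combining the bounds, tw(G) = 3.

Treewidth 3.
One optimal decomposition is:
Bags: B1 = {b, h, i, j}  B2 = {b, f, h, i}  B3 = {b, e, f, h}  B4 = {a, b, h, i}  B5 = {d, f, h, i}  B6 = {f, g, h, i}  B7 = {b, c, h, i}
Tree: B1–B2, B2–B3, B2–B4, B2–B5, B5–B6, B1–B7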